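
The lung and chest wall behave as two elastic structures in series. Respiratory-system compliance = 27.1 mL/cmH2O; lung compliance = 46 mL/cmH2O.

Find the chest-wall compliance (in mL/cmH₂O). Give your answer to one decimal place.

66.0

1/Ccw = 1/Crs − 1/CL.
1/Ccw = 1/27.1 − 1/46 = 0.01516.
Ccw = 65.963 mL/cmH2O.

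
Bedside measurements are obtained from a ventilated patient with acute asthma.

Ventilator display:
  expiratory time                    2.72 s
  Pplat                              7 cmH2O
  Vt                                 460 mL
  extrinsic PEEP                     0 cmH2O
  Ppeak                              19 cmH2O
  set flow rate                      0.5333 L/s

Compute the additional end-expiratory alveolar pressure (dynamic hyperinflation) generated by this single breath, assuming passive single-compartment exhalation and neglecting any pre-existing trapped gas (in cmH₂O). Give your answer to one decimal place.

1.1

R = (PIP − Pplat)/V̇ = (19 − 7) / 0.5333 = 12.0/0.5333 = 22.501 cmH2O·s/L.
C = Vt/(Pplat − PEEP) = 460.0 / (7 − 0) = 460.0/7.0 = 65.714 mL/cmH2O.
τ = R × C = 22.501 × 0.06571 L/cmH2O = 1.479 s.
Fraction remaining = e^(−Te/τ) = e^(−2.72/1.479) = 0.159; trapped volume = 460.0 × 0.159 = 73.14 mL.
Additional alveolar pressure from trapping ≈ V_trapped / C = 73.14 / 65.714 = 1.113 cmH2O.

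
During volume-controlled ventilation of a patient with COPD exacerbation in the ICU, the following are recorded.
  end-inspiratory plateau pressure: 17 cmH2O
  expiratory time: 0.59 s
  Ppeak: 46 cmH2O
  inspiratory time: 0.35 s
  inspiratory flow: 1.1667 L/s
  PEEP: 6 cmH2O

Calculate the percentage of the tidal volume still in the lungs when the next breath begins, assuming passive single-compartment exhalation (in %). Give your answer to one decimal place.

Vt = flow × Ti = 1.1667 L/s × 0.35 s × 1000 mL/L = 408.35 mL.
R = (PIP − Pplat)/V̇ = (46 − 17) / 1.1667 = 29.0/1.1667 = 24.856 cmH2O·s/L.
C = Vt/(Pplat − PEEP) = 408.35 / (17 − 6) = 408.35/11.0 = 37.123 mL/cmH2O.
τ = R × C = 24.856 × 0.03712 L/cmH2O = 0.9227 s.
Fraction remaining at end-expiration = e^(−Te/τ) = e^(−0.59/0.9227) = 0.5276 → 52.76%.

52.8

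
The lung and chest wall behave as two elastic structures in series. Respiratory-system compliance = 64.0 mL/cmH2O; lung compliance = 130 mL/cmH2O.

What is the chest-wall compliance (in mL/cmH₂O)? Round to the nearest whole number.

1/Ccw = 1/Crs − 1/CL.
1/Ccw = 1/64.0 − 1/130 = 0.007933.
Ccw = 126.06 mL/cmH2O.

126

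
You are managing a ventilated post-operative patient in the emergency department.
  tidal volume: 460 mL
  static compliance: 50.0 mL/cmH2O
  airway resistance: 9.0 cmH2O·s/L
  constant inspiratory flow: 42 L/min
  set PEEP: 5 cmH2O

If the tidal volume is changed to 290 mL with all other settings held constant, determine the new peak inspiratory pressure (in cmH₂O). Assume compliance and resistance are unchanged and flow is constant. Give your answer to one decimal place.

Flow: 42 L/min ÷ 60 = 0.7 L/s.
PIP = Vt/C + R·V̇ + PEEP (constant-flow equation of motion).
Only the elastic term changes: ΔPIP = ΔVt / C = (290 − 460) / 50.0 = -3.4 cmH2O.
Original PIP = 460/50.0 + 9.0×0.7 + 5 = 20.5 cmH2O; new PIP = 20.5 + (-3.4) = 17.1 cmH2O.

17.1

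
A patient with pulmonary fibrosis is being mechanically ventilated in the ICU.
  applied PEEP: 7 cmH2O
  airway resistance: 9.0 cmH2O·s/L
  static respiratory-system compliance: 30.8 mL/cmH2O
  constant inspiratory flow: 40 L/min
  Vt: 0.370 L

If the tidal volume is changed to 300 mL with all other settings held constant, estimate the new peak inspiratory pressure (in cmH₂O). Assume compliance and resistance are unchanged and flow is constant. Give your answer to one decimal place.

Flow: 40 L/min ÷ 60 = 0.6667 L/s.
PIP = Vt/C + R·V̇ + PEEP (constant-flow equation of motion).
Only the elastic term changes: ΔPIP = ΔVt / C = (300 − 370) / 30.8 = -2.273 cmH2O.
Original PIP = 370/30.8 + 9.0×0.6667 + 7 = 25.013 cmH2O; new PIP = 25.013 + (-2.273) = 22.74 cmH2O.

22.7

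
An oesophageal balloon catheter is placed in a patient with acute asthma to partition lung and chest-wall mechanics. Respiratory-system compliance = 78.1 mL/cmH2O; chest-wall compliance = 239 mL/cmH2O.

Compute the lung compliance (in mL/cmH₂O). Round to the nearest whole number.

1/CL = 1/Crs − 1/Ccw.
1/CL = 1/78.1 − 1/239 = 0.00862.
CL = 116.01 mL/cmH2O.

116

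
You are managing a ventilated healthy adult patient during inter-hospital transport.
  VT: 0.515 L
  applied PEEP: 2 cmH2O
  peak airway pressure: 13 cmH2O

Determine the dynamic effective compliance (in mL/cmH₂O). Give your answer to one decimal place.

Dynamic compliance = Vt / (PIP − PEEP) = 515 / (13 − 2) = 515 / 11.0 = 46.818 mL/cmH2O.

46.8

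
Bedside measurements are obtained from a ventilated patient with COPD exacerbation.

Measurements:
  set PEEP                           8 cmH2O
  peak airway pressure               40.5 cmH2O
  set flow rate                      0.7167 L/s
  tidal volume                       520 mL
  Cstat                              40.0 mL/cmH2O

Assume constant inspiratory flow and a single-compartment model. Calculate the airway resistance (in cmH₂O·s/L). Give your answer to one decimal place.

Equation of motion (constant flow): PIP = Vt/C + R·V̇ + PEEP.
R·V̇ = PIP − Vt/C − PEEP = 40.5 − 520/40.0 − 8 = 40.5 − 13.0 − 8 = 19.5 cmH2O.
R = 19.5 / 0.7167 = 27.208 cmH2O·s/L.

27.2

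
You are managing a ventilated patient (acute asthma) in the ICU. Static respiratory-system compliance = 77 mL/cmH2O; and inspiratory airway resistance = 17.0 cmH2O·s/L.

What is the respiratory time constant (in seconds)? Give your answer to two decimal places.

τ = R × C = 17.0 × 77 mL/cmH2O = 17.0 × 0.077 L/cmH2O = 1.309 s.

1.31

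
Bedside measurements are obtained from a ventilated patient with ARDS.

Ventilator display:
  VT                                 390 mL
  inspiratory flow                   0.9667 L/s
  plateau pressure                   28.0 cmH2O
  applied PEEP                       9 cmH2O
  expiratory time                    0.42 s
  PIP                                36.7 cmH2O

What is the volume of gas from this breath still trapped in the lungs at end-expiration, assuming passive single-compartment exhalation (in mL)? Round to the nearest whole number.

R = (PIP − Pplat)/V̇ = (36.7 − 28.0) / 0.9667 = 8.7/0.9667 = 9.0 cmH2O·s/L.
C = Vt/(Pplat − PEEP) = 390.0 / (28.0 − 9) = 390.0/19.0 = 20.526 mL/cmH2O.
τ = R × C = 9.0 × 0.02053 L/cmH2O = 0.1848 s.
Fraction remaining = e^(−Te/τ) = e^(−0.42/0.1848) = 0.103.
Trapped volume = 390.0 × 0.103 = 40.17 mL.

40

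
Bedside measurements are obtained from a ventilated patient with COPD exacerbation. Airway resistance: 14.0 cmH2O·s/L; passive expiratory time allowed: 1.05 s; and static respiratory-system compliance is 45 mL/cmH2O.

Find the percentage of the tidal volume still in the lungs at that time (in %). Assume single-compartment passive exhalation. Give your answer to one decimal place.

18.9

τ = R × C = 14.0 × 45 mL/cmH2O = 14.0 × 0.045 L/cmH2O = 0.63 s.
Passive exhalation: V(t)/V₀ = e^(−t/τ) = e^(−1.05/0.63) = 0.1889.
Fraction remaining = 0.1889 → 18.89%.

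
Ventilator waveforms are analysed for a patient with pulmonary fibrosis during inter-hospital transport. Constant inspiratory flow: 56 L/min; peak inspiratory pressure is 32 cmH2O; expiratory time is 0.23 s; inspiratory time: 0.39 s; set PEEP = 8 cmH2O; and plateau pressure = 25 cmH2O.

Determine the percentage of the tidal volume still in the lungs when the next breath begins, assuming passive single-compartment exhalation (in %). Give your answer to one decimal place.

Flow: 56 L/min ÷ 60 = 0.9333 L/s.
Vt = flow × Ti = 0.9333 L/s × 0.39 s × 1000 mL/L = 363.99 mL.
R = (PIP − Pplat)/V̇ = (32 − 25) / 0.9333 = 7.0/0.9333 = 7.5 cmH2O·s/L.
C = Vt/(Pplat − PEEP) = 363.99 / (25 − 8) = 363.99/17.0 = 21.411 mL/cmH2O.
τ = R × C = 7.5 × 0.02141 L/cmH2O = 0.1606 s.
Fraction remaining at end-expiration = e^(−Te/τ) = e^(−0.23/0.1606) = 0.2388 → 23.88%.

23.9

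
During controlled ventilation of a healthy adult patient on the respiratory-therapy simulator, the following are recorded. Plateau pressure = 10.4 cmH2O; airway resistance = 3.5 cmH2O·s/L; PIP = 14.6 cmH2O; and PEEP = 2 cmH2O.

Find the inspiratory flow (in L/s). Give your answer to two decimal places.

flow = (PIP − Pplat) / Raw = 4.2 / 3.5 = 1.2 L/s.

1.20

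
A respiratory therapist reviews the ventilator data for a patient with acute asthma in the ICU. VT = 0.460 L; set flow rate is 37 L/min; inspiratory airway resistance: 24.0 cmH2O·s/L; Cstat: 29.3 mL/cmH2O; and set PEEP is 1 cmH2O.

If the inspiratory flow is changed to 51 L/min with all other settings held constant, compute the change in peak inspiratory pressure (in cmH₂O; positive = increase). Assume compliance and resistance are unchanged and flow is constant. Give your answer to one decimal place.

5.6

Flow: 37 L/min ÷ 60 = 0.6167 L/s.
New flow: 51 L/min ÷ 60 = 0.85 L/s.
PIP = Vt/C + R·V̇ + PEEP (constant-flow equation of motion).
Only the resistive term changes: ΔPIP = R × ΔV̇ = 24.0 × (0.85 − 0.6167) = 24.0 × 0.2333 = 5.599 cmH2O.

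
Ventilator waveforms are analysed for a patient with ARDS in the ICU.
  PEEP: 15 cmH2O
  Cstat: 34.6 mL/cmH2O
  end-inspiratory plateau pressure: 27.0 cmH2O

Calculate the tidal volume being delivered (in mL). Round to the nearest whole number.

415

Vt = Cstat × (Pplat − PEEP) = 34.6 × (27.0 − 15) = 34.6 × 12.0 = 415.2 mL.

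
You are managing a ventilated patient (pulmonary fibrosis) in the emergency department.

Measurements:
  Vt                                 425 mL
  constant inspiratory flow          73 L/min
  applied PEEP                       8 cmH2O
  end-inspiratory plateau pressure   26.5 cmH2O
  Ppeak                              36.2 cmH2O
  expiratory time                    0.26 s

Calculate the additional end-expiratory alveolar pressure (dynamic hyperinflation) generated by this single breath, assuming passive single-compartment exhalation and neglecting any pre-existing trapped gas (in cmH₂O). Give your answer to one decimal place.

4.5

Flow: 73 L/min ÷ 60 = 1.2167 L/s.
R = (PIP − Pplat)/V̇ = (36.2 − 26.5) / 1.2167 = 9.7/1.2167 = 7.972 cmH2O·s/L.
C = Vt/(Pplat − PEEP) = 425.0 / (26.5 − 8) = 425.0/18.5 = 22.973 mL/cmH2O.
τ = R × C = 7.972 × 0.02297 L/cmH2O = 0.1831 s.
Fraction remaining = e^(−Te/τ) = e^(−0.26/0.1831) = 0.2417; trapped volume = 425.0 × 0.2417 = 102.72 mL.
Additional alveolar pressure from trapping ≈ V_trapped / C = 102.72 / 22.973 = 4.471 cmH2O.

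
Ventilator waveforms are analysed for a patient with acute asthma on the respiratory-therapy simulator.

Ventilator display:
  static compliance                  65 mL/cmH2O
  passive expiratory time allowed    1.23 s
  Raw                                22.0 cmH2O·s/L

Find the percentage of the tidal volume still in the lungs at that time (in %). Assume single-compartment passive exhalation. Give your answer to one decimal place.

42.3

τ = R × C = 22.0 × 65 mL/cmH2O = 22.0 × 0.065 L/cmH2O = 1.43 s.
Passive exhalation: V(t)/V₀ = e^(−t/τ) = e^(−1.23/1.43) = 0.4231.
Fraction remaining = 0.4231 → 42.31%.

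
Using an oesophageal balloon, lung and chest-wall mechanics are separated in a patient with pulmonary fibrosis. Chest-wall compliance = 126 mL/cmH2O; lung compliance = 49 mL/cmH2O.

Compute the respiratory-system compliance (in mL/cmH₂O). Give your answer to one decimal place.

35.3

Lung and chest wall are elastances in series: 1/Crs = 1/CL + 1/Ccw.
1/Crs = 1/49 + 1/126 = 0.02834.
Crs = 35.286 mL/cmH2O.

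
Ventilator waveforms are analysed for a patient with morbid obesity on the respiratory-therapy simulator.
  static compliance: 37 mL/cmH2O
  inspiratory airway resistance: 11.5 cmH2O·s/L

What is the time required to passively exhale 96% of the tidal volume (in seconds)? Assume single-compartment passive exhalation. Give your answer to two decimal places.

1.37

τ = R × C = 11.5 × 37 mL/cmH2O = 11.5 × 0.037 L/cmH2O = 0.4255 s.
Exhaled fraction f = 1 − e^(−t/τ) → t = −τ·ln(1 − f) = −0.4255·ln(0.04) = 1.37 s.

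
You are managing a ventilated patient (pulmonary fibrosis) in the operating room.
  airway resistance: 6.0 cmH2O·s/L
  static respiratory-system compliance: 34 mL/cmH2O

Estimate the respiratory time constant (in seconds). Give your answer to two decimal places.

0.20

τ = R × C = 6.0 × 34 mL/cmH2O = 6.0 × 0.034 L/cmH2O = 0.204 s.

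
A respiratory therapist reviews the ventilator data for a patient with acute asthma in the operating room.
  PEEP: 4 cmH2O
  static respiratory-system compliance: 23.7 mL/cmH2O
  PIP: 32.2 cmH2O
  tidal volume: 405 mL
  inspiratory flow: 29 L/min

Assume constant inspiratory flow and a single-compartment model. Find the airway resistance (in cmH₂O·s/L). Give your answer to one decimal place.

23.0

Flow: 29 L/min ÷ 60 = 0.4833 L/s.
Equation of motion (constant flow): PIP = Vt/C + R·V̇ + PEEP.
R·V̇ = PIP − Vt/C − PEEP = 32.2 − 405/23.7 − 4 = 32.2 − 17.089 − 4 = 11.111 cmH2O.
R = 11.111 / 0.4833 = 22.99 cmH2O·s/L.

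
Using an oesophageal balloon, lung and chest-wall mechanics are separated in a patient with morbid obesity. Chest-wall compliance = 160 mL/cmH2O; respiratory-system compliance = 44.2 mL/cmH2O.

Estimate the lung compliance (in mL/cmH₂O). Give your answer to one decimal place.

1/CL = 1/Crs − 1/Ccw.
1/CL = 1/44.2 − 1/160 = 0.01637.
CL = 61.087 mL/cmH2O.

61.1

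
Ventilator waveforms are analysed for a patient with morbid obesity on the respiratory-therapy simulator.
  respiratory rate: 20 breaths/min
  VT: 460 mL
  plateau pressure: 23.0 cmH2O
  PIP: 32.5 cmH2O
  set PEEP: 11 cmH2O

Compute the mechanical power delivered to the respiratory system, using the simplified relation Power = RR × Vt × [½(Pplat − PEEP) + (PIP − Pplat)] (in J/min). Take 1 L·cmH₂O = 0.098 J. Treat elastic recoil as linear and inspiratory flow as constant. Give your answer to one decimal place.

14.0

Per-breath work = Vt × [½(Pplat−PEEP) + (PIP−Pplat)] = 0.460 × [0.5×12.0 + 9.5] = 0.460 × 15.5 = 7.13 L·cmH2O.
Power = 20 × 7.13 = 142.6 L·cmH2O/min.
× 0.098 J/(L·cmH2O) → 13.975 J/min.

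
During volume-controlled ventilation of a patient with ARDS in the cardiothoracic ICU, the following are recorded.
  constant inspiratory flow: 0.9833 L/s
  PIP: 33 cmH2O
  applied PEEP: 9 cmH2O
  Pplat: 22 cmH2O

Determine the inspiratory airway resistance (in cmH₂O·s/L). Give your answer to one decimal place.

Raw = (PIP − Pplat) / flow = (33 − 22) / 0.9833 = 11.0 / 0.9833 = 11.187 cmH2O·s/L.

11.2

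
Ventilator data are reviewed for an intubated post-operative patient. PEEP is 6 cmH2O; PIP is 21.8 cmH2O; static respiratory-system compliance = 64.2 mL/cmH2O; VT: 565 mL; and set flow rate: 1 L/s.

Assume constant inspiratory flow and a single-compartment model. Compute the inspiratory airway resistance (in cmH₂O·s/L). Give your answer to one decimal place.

Equation of motion (constant flow): PIP = Vt/C + R·V̇ + PEEP.
R·V̇ = PIP − Vt/C − PEEP = 21.8 − 565/64.2 − 6 = 21.8 − 8.801 − 6 = 6.999 cmH2O.
R = 6.999 / 1 = 6.999 cmH2O·s/L.

7.0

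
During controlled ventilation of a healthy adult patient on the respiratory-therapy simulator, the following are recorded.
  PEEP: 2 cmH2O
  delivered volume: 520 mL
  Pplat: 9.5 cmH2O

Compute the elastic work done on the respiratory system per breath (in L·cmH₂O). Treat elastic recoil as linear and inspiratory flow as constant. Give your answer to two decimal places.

1.95

Elastic work ≈ ½ × (Pplat − PEEP) × Vt = 0.5 × (9.5 − 2) × 0.520 L = 0.5 × 7.5 × 0.520 = 1.95 L·cmH2O.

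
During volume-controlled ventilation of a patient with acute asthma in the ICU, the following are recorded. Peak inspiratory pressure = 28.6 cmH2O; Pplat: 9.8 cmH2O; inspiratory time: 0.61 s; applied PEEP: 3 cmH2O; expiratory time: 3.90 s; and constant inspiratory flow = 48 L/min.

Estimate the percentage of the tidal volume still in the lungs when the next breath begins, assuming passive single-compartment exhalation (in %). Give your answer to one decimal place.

Flow: 48 L/min ÷ 60 = 0.8 L/s.
Vt = flow × Ti = 0.8 L/s × 0.61 s × 1000 mL/L = 488.0 mL.
R = (PIP − Pplat)/V̇ = (28.6 − 9.8) / 0.8 = 18.8/0.8 = 23.5 cmH2O·s/L.
C = Vt/(Pplat − PEEP) = 488.0 / (9.8 − 3) = 488.0/6.8 = 71.765 mL/cmH2O.
τ = R × C = 23.5 × 0.07177 L/cmH2O = 1.687 s.
Fraction remaining at end-expiration = e^(−Te/τ) = e^(−3.90/1.687) = 0.09908 → 9.908%.

9.9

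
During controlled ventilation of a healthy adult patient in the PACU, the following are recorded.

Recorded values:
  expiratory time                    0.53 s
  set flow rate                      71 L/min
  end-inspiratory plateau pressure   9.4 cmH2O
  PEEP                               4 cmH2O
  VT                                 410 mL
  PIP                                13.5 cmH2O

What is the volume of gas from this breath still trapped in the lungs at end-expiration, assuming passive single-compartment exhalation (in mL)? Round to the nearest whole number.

55

Flow: 71 L/min ÷ 60 = 1.1833 L/s.
R = (PIP − Pplat)/V̇ = (13.5 − 9.4) / 1.1833 = 4.1/1.1833 = 3.465 cmH2O·s/L.
C = Vt/(Pplat − PEEP) = 410.0 / (9.4 − 4) = 410.0/5.4 = 75.926 mL/cmH2O.
τ = R × C = 3.465 × 0.07593 L/cmH2O = 0.2631 s.
Fraction remaining = e^(−Te/τ) = e^(−0.53/0.2631) = 0.1334.
Trapped volume = 410.0 × 0.1334 = 54.694 mL.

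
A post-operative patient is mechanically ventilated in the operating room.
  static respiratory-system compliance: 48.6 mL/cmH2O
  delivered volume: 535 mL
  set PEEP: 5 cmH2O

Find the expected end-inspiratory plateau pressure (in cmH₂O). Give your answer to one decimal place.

Pplat = PEEP + Vt / Cstat = 5 + 535 / 48.6 = 5 + 11.008 = 16.008 cmH2O.

16.0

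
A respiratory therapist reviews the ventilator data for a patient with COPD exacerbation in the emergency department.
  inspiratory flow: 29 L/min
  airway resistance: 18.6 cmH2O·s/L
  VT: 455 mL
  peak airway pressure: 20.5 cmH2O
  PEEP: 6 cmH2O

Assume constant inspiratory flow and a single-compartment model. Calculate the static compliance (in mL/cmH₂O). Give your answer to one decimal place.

82.6

Flow: 29 L/min ÷ 60 = 0.4833 L/s.
Equation of motion (constant flow): PIP = Vt/C + R·V̇ + PEEP.
Vt/C = PIP − R·V̇ − PEEP = 20.5 − 18.6×0.4833 − 6 = 20.5 − 8.989 − 6 = 5.511 cmH2O.
C = Vt / 5.511 = 455 / 5.511 = 82.562 mL/cmH2O.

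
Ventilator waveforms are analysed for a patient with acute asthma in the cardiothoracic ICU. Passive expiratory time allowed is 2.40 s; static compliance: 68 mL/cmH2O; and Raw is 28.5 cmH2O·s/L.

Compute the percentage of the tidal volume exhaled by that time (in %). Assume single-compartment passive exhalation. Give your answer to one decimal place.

τ = R × C = 28.5 × 68 mL/cmH2O = 28.5 × 0.068 L/cmH2O = 1.938 s.
Passive exhalation: V(t)/V₀ = e^(−t/τ) = e^(−2.40/1.938) = 0.2899.
Fraction exhaled = 1 − 0.2899 = 0.7101 → 71.01%.

71.0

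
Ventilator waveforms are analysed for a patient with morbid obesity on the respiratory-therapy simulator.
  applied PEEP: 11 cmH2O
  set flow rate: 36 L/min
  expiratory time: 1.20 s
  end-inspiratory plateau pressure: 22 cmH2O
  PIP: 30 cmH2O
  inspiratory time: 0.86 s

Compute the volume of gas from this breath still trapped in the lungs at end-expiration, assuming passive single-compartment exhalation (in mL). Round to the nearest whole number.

Flow: 36 L/min ÷ 60 = 0.6 L/s.
Vt = flow × Ti = 0.6 L/s × 0.86 s × 1000 mL/L = 516.0 mL.
R = (PIP − Pplat)/V̇ = (30 − 22) / 0.6 = 8.0/0.6 = 13.333 cmH2O·s/L.
C = Vt/(Pplat − PEEP) = 516.0 / (22 − 11) = 516.0/11.0 = 46.909 mL/cmH2O.
τ = R × C = 13.333 × 0.04691 L/cmH2O = 0.6255 s.
Fraction remaining = e^(−Te/τ) = e^(−1.20/0.6255) = 0.1468.
Trapped volume = 516.0 × 0.1468 = 75.749 mL.

76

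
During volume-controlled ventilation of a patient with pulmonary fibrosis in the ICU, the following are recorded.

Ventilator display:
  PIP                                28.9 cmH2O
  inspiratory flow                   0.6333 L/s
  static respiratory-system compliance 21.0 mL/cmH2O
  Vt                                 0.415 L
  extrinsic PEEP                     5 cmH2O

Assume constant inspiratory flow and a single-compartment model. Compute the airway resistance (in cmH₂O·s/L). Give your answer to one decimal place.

Equation of motion (constant flow): PIP = Vt/C + R·V̇ + PEEP.
R·V̇ = PIP − Vt/C − PEEP = 28.9 − 415/21.0 − 5 = 28.9 − 19.762 − 5 = 4.138 cmH2O.
R = 4.138 / 0.6333 = 6.534 cmH2O·s/L.

6.5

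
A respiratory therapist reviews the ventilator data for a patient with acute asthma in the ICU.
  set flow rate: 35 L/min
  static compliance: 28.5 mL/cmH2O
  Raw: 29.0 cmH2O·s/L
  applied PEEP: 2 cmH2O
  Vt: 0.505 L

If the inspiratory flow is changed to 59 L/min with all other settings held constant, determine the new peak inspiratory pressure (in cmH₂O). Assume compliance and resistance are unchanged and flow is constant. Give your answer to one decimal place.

Flow: 35 L/min ÷ 60 = 0.5833 L/s.
New flow: 59 L/min ÷ 60 = 0.9833 L/s.
PIP = Vt/C + R·V̇ + PEEP (constant-flow equation of motion).
Only the resistive term changes: ΔPIP = R × ΔV̇ = 29.0 × (0.9833 − 0.5833) = 29.0 × 0.4 = 11.6 cmH2O.
Original PIP = 505/28.5 + 29.0×0.5833 + 2 = 36.635 cmH2O; new PIP = 36.635 + (11.6) = 48.235 cmH2O.

48.2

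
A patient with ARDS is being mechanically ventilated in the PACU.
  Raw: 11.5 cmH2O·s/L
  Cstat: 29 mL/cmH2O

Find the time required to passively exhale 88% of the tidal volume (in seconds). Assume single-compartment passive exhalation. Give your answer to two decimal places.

0.71

τ = R × C = 11.5 × 29 mL/cmH2O = 11.5 × 0.029 L/cmH2O = 0.3335 s.
Exhaled fraction f = 1 − e^(−t/τ) → t = −τ·ln(1 − f) = −0.3335·ln(0.12) = 0.7071 s.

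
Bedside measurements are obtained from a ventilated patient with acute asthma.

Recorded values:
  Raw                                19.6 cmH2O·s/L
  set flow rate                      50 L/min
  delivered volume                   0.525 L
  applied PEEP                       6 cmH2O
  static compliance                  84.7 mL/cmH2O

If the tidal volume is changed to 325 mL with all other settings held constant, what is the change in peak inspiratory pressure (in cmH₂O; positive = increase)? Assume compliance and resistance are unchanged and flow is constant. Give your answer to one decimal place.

PIP = Vt/C + R·V̇ + PEEP (constant-flow equation of motion).
Only the elastic term changes: ΔPIP = ΔVt / C = (325 − 525) / 84.7 = -2.361 cmH2O.

-2.4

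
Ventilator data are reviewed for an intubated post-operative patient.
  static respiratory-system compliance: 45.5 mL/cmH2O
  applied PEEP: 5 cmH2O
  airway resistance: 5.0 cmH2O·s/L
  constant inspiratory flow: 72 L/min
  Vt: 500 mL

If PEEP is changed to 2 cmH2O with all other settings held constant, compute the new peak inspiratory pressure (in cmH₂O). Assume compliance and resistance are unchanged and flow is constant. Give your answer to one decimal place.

19.0

Flow: 72 L/min ÷ 60 = 1.2 L/s.
PIP = Vt/C + R·V̇ + PEEP (constant-flow equation of motion).
Only the baseline term changes: ΔPIP = ΔPEEP = 2 − 5 = -3.0 cmH2O.
Original PIP = 500/45.5 + 5.0×1.2 + 5 = 21.989 cmH2O; new PIP = 21.989 + (-3.0) = 18.989 cmH2O.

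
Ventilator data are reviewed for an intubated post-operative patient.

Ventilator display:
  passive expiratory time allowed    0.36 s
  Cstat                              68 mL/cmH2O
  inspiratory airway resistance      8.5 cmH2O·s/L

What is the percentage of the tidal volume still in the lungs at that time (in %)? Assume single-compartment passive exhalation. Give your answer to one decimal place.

53.6

τ = R × C = 8.5 × 68 mL/cmH2O = 8.5 × 0.068 L/cmH2O = 0.578 s.
Passive exhalation: V(t)/V₀ = e^(−t/τ) = e^(−0.36/0.578) = 0.5364.
Fraction remaining = 0.5364 → 53.64%.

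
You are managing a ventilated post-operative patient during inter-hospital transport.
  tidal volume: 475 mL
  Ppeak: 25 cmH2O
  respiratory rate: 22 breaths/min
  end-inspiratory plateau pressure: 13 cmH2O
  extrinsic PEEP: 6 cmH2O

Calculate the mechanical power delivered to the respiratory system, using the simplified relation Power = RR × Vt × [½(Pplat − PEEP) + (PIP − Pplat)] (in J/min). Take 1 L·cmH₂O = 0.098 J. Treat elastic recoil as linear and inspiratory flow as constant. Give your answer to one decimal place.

15.9

Per-breath work = Vt × [½(Pplat−PEEP) + (PIP−Pplat)] = 0.475 × [0.5×7.0 + 12.0] = 0.475 × 15.5 = 7.363 L·cmH2O.
Power = 22 × 7.363 = 161.99 L·cmH2O/min.
× 0.098 J/(L·cmH2O) → 15.875 J/min.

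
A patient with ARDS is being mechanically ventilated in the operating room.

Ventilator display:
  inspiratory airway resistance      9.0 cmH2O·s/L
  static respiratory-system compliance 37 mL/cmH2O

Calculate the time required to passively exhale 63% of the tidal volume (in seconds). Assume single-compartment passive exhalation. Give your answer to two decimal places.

τ = R × C = 9.0 × 37 mL/cmH2O = 9.0 × 0.037 L/cmH2O = 0.333 s.
Exhaled fraction f = 1 − e^(−t/τ) → t = −τ·ln(1 − f) = −0.333·ln(0.37) = 0.3311 s.

0.33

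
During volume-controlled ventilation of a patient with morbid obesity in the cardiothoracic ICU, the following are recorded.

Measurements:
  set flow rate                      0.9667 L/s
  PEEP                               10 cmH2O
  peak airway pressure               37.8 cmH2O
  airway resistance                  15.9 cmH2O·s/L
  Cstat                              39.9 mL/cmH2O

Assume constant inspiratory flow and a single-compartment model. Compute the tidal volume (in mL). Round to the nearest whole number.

Equation of motion (constant flow): PIP = Vt/C + R·V̇ + PEEP.
Vt/C = PIP − R·V̇ − PEEP = 37.8 − 15.371 − 10 = 12.429 cmH2O.
Vt = C × 12.429 = 39.9 × 12.429 = 495.92 mL.

496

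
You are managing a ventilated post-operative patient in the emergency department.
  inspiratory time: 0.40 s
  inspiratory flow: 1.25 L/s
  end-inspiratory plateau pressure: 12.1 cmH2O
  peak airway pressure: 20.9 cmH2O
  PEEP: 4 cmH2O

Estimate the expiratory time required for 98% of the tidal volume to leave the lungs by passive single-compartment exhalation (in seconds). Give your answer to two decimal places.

Vt = flow × Ti = 1.25 L/s × 0.40 s × 1000 mL/L = 500.0 mL.
R = (PIP − Pplat)/V̇ = (20.9 − 12.1) / 1.25 = 8.8/1.25 = 7.04 cmH2O·s/L.
C = Vt/(Pplat − PEEP) = 500.0 / (12.1 − 4) = 500.0/8.1 = 61.728 mL/cmH2O.
τ = R × C = 7.04 × 0.06173 L/cmH2O = 0.4346 s.
t = −τ·ln(1 − 0.98) = −0.4346·ln(0.02) = 1.7 s.

1.70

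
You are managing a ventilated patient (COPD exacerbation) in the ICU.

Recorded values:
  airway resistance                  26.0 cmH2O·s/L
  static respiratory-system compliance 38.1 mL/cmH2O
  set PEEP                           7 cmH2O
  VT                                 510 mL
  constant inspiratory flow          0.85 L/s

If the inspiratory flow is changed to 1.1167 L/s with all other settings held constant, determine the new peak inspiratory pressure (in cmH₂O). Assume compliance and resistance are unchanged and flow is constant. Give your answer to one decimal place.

49.4

PIP = Vt/C + R·V̇ + PEEP (constant-flow equation of motion).
Only the resistive term changes: ΔPIP = R × ΔV̇ = 26.0 × (1.1167 − 0.85) = 26.0 × 0.2667 = 6.934 cmH2O.
Original PIP = 510/38.1 + 26.0×0.85 + 7 = 42.486 cmH2O; new PIP = 42.486 + (6.934) = 49.42 cmH2O.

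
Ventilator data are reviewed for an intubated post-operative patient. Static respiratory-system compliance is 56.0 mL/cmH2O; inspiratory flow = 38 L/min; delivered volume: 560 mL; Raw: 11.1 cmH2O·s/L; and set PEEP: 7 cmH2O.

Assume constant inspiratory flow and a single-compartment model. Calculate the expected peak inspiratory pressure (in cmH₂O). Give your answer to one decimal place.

Flow: 38 L/min ÷ 60 = 0.6333 L/s.
Equation of motion (constant flow): PIP = Vt/C + R·V̇ + PEEP.
PIP = 560/56.0 + 11.1×0.6333 + 7 = 10.0 + 7.03 + 7 = 24.03 cmH2O.

24.0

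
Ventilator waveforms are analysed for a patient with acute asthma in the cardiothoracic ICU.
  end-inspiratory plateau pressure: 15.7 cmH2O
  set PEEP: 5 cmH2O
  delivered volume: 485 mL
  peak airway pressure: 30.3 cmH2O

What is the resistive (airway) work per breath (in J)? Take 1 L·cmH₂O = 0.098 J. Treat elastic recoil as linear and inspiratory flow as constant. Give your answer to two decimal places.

With constant inspiratory flow the resistive pressure is constant at PIP − Pplat = 30.3 − 15.7 = 14.6 cmH2O, so resistive work = 14.6 × 0.485 = 7.081 L·cmH2O.
× 0.098 J/(L·cmH2O) → 0.6939 J.

0.69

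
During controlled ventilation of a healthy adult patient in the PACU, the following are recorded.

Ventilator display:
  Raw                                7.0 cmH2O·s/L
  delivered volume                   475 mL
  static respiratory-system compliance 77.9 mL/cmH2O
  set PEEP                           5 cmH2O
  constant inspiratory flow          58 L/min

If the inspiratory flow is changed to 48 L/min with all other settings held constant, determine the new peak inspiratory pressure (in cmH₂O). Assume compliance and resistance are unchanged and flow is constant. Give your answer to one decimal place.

16.7

Flow: 58 L/min ÷ 60 = 0.9667 L/s.
New flow: 48 L/min ÷ 60 = 0.8 L/s.
PIP = Vt/C + R·V̇ + PEEP (constant-flow equation of motion).
Only the resistive term changes: ΔPIP = R × ΔV̇ = 7.0 × (0.8 − 0.9667) = 7.0 × -0.1667 = -1.167 cmH2O.
Original PIP = 475/77.9 + 7.0×0.9667 + 5 = 17.864 cmH2O; new PIP = 17.864 + (-1.167) = 16.697 cmH2O.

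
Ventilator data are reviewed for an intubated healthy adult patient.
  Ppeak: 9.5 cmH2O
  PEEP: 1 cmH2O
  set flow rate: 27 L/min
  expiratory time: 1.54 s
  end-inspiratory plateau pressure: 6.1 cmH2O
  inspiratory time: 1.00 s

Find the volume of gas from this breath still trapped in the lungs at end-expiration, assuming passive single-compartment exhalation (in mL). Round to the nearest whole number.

Flow: 27 L/min ÷ 60 = 0.45 L/s.
Vt = flow × Ti = 0.45 L/s × 1.00 s × 1000 mL/L = 450.0 mL.
R = (PIP − Pplat)/V̇ = (9.5 − 6.1) / 0.45 = 3.4/0.45 = 7.556 cmH2O·s/L.
C = Vt/(Pplat − PEEP) = 450.0 / (6.1 − 1) = 450.0/5.1 = 88.235 mL/cmH2O.
τ = R × C = 7.556 × 0.08824 L/cmH2O = 0.6667 s.
Fraction remaining = e^(−Te/τ) = e^(−1.54/0.6667) = 0.09927.
Trapped volume = 450.0 × 0.09927 = 44.672 mL.

45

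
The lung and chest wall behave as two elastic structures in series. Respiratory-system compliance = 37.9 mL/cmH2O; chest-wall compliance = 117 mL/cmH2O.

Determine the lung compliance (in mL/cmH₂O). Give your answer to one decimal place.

56.1

1/CL = 1/Crs − 1/Ccw.
1/CL = 1/37.9 − 1/117 = 0.01784.
CL = 56.054 mL/cmH2O.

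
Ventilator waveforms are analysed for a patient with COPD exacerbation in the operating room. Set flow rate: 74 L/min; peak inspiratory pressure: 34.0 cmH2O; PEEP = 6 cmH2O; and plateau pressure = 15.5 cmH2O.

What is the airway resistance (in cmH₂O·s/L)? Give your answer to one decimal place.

Flow: 74 L/min ÷ 60 = 1.2333 L/s.
Raw = (PIP − Pplat) / flow = (34.0 − 15.5) / 1.2333 = 18.5 / 1.2333 = 15.0 cmH2O·s/L.

15.0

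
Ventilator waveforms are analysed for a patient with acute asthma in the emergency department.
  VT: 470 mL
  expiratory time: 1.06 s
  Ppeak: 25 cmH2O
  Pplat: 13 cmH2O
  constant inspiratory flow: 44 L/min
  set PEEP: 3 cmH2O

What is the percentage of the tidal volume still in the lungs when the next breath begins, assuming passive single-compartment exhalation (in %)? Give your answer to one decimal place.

Flow: 44 L/min ÷ 60 = 0.7333 L/s.
R = (PIP − Pplat)/V̇ = (25 − 13) / 0.7333 = 12.0/0.7333 = 16.364 cmH2O·s/L.
C = Vt/(Pplat − PEEP) = 470.0 / (13 − 3) = 470.0/10.0 = 47.0 mL/cmH2O.
τ = R × C = 16.364 × 0.047 L/cmH2O = 0.7691 s.
Fraction remaining at end-expiration = e^(−Te/τ) = e^(−1.06/0.7691) = 0.252 → 25.2%.

25.2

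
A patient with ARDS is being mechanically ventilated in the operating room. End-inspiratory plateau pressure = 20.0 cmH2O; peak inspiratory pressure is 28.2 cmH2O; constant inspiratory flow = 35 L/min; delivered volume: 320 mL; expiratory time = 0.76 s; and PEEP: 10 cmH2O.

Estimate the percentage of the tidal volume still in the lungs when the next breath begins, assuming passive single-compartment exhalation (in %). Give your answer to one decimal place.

18.5

Flow: 35 L/min ÷ 60 = 0.5833 L/s.
R = (PIP − Pplat)/V̇ = (28.2 − 20.0) / 0.5833 = 8.2/0.5833 = 14.058 cmH2O·s/L.
C = Vt/(Pplat − PEEP) = 320.0 / (20.0 − 10) = 320.0/10.0 = 32.0 mL/cmH2O.
τ = R × C = 14.058 × 0.032 L/cmH2O = 0.4499 s.
Fraction remaining at end-expiration = e^(−Te/τ) = e^(−0.76/0.4499) = 0.1847 → 18.47%.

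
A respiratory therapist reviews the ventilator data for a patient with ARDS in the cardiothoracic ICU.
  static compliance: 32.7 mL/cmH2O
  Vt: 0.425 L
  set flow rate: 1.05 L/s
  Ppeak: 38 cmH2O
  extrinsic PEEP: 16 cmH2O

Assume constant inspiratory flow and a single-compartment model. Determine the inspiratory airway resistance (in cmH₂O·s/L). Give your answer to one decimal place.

Equation of motion (constant flow): PIP = Vt/C + R·V̇ + PEEP.
R·V̇ = PIP − Vt/C − PEEP = 38 − 425/32.7 − 16 = 38 − 12.997 − 16 = 9.003 cmH2O.
R = 9.003 / 1.05 = 8.574 cmH2O·s/L.

8.6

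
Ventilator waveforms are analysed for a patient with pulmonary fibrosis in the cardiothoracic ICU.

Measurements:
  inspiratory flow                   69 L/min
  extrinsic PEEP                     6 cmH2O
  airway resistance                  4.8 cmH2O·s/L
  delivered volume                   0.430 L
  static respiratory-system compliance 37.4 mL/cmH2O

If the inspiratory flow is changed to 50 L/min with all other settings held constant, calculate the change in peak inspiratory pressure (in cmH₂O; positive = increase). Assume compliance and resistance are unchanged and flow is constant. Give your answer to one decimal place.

-1.5

Flow: 69 L/min ÷ 60 = 1.15 L/s.
New flow: 50 L/min ÷ 60 = 0.8333 L/s.
PIP = Vt/C + R·V̇ + PEEP (constant-flow equation of motion).
Only the resistive term changes: ΔPIP = R × ΔV̇ = 4.8 × (0.8333 − 1.15) = 4.8 × -0.3167 = -1.52 cmH2O.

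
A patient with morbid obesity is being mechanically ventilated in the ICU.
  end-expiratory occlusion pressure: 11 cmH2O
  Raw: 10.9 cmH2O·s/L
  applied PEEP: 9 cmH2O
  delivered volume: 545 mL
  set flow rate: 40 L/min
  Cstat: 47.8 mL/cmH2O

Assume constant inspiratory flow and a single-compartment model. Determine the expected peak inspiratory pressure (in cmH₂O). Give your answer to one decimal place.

Flow: 40 L/min ÷ 60 = 0.6667 L/s.
Total PEEP = 11 cmH2O (set 9 + intrinsic 2); this is the baseline alveolar pressure.
Equation of motion (constant flow): PIP = Vt/C + R·V̇ + PEEP.
PIP = 545/47.8 + 10.9×0.6667 + 11 = 11.402 + 7.267 + 11 = 29.669 cmH2O.

29.7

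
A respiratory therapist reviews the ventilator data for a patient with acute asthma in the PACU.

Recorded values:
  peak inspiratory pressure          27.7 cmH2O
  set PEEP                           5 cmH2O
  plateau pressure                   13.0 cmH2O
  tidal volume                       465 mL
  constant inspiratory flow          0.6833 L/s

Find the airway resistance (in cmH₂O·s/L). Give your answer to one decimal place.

21.5

Raw = (PIP − Pplat) / flow = (27.7 − 13.0) / 0.6833 = 14.7 / 0.6833 = 21.513 cmH2O·s/L.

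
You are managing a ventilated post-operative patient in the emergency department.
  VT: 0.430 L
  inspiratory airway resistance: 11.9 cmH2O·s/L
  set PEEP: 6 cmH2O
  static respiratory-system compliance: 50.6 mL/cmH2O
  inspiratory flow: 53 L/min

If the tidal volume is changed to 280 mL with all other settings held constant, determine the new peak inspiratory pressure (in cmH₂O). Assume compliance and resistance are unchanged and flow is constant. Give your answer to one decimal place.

Flow: 53 L/min ÷ 60 = 0.8833 L/s.
PIP = Vt/C + R·V̇ + PEEP (constant-flow equation of motion).
Only the elastic term changes: ΔPIP = ΔVt / C = (280 − 430) / 50.6 = -2.964 cmH2O.
Original PIP = 430/50.6 + 11.9×0.8833 + 6 = 25.009 cmH2O; new PIP = 25.009 + (-2.964) = 22.045 cmH2O.

22.0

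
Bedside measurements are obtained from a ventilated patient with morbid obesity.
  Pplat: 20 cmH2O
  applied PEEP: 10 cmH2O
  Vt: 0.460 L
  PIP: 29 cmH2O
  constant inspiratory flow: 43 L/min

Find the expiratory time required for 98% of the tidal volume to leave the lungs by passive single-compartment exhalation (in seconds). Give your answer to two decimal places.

Flow: 43 L/min ÷ 60 = 0.7167 L/s.
R = (PIP − Pplat)/V̇ = (29 − 20) / 0.7167 = 9.0/0.7167 = 12.558 cmH2O·s/L.
C = Vt/(Pplat − PEEP) = 460.0 / (20 − 10) = 460.0/10.0 = 46.0 mL/cmH2O.
τ = R × C = 12.558 × 0.046 L/cmH2O = 0.5777 s.
t = −τ·ln(1 − 0.98) = −0.5777·ln(0.02) = 2.26 s.

2.26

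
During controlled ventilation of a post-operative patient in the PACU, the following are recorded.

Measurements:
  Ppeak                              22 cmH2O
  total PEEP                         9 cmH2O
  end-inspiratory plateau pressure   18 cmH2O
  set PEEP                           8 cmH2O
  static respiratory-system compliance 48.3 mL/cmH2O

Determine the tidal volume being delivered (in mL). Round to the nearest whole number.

435

End-expiratory occlusion gives total PEEP = 9 cmH2O (intrinsic PEEP = 9 − 8 = 1). Use total PEEP for the elastic gradient.
Vt = Cstat × (Pplat − PEEPtotal) = 48.3 × (18 − 9) = 48.3 × 9.0 = 434.7 mL.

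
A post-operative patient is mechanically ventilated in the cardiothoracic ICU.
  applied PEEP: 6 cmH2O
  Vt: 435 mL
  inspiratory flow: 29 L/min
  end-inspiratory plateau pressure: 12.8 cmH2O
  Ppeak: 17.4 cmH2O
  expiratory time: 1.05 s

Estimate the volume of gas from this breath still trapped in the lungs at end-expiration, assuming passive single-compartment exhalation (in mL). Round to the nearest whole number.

Flow: 29 L/min ÷ 60 = 0.4833 L/s.
R = (PIP − Pplat)/V̇ = (17.4 − 12.8) / 0.4833 = 4.6/0.4833 = 9.518 cmH2O·s/L.
C = Vt/(Pplat − PEEP) = 435.0 / (12.8 − 6) = 435.0/6.8 = 63.971 mL/cmH2O.
τ = R × C = 9.518 × 0.06397 L/cmH2O = 0.6089 s.
Fraction remaining = e^(−Te/τ) = e^(−1.05/0.6089) = 0.1783.
Trapped volume = 435.0 × 0.1783 = 77.561 mL.

78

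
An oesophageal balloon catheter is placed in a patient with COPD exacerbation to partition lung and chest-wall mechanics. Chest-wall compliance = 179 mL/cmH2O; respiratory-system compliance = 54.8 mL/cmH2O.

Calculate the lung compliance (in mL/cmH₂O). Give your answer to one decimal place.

1/CL = 1/Crs − 1/Ccw.
1/CL = 1/54.8 − 1/179 = 0.01266.
CL = 78.989 mL/cmH2O.

79.0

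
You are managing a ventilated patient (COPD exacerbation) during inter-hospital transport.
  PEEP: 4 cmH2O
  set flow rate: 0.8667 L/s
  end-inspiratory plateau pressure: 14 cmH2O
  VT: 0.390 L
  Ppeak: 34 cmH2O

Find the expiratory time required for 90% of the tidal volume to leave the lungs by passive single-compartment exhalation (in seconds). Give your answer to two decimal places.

2.07

R = (PIP − Pplat)/V̇ = (34 − 14) / 0.8667 = 20.0/0.8667 = 23.076 cmH2O·s/L.
C = Vt/(Pplat − PEEP) = 390.0 / (14 − 4) = 390.0/10.0 = 39.0 mL/cmH2O.
τ = R × C = 23.076 × 0.039 L/cmH2O = 0.9 s.
t = −τ·ln(1 − 0.90) = −0.9·ln(0.1) = 2.072 s.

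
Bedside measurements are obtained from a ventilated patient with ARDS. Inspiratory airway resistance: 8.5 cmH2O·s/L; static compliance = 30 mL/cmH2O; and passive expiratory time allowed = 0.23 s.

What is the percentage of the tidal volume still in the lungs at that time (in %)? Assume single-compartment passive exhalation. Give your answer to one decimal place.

τ = R × C = 8.5 × 30 mL/cmH2O = 8.5 × 0.030 L/cmH2O = 0.255 s.
Passive exhalation: V(t)/V₀ = e^(−t/τ) = e^(−0.23/0.255) = 0.4058.
Fraction remaining = 0.4058 → 40.58%.

40.6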